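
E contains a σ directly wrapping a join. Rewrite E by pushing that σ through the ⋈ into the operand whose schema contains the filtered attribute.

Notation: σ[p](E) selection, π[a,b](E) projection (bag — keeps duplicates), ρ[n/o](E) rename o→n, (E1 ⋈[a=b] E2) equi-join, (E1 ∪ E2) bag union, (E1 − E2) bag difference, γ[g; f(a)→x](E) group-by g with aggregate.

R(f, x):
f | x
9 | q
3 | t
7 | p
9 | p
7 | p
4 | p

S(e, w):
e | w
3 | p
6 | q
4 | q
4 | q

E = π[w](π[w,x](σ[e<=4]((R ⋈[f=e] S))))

σ filters on e, owned by the right side.
E' = π[w](π[w,x]((R ⋈[f=e] σ[e<=4](S))))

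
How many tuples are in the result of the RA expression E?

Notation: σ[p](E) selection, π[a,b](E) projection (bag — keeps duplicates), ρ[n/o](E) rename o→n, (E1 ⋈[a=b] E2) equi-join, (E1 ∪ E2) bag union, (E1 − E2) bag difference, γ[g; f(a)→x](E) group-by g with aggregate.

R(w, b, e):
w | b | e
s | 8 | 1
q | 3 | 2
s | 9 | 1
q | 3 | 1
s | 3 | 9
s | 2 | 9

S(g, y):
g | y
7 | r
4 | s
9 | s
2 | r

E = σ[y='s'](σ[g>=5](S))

Row counts bottom-up:
  S → 4
  σ[g>=5](S) → 2
  σ[y='s'](σ[g>=5](S)) → 1

|E| = 1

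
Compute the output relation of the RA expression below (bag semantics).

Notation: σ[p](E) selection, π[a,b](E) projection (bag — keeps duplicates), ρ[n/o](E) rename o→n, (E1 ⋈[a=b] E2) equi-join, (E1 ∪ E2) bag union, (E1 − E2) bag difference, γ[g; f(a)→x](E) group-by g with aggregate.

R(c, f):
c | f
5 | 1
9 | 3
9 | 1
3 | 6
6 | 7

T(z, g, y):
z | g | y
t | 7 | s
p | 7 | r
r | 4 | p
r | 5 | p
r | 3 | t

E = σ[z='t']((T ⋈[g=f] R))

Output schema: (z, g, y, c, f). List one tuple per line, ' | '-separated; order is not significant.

Stepwise |·|:
  T → 5
  R → 5
  (T ⋈[g=f] R) → 3
  σ[z='t']((T ⋈[g=f] R)) → 1

== RESULT ==
z | g | y | c | f
t | 7 | s | 6 | 7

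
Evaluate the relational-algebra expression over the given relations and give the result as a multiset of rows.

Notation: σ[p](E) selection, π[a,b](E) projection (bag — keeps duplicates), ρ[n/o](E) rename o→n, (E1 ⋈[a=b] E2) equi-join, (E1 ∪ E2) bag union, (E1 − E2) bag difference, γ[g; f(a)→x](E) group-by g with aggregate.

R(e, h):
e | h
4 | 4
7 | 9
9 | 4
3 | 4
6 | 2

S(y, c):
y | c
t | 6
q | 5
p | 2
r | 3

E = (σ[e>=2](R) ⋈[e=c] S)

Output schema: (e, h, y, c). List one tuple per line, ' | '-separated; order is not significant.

Per-node cardinality:
  R → 5
  σ[e>=2](R) → 5
  S → 4
  (σ[e>=2](R) ⋈[e=c] S) → 2

== RESULT ==
e | h | y | c
3 | 4 | r | 3
6 | 2 | t | 6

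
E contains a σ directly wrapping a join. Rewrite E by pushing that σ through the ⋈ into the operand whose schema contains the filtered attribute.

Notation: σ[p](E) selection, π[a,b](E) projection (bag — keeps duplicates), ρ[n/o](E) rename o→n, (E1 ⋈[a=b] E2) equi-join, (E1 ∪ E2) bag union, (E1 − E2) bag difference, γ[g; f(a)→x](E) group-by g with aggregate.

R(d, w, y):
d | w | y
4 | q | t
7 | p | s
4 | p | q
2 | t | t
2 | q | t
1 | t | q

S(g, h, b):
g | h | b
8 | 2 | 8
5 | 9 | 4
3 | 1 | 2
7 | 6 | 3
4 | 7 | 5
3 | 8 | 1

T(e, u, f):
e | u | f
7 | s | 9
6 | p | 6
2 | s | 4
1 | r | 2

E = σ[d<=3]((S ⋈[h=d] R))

σ filters on d, owned by the right side.
E' = (S ⋈[h=d] σ[d<=3](R))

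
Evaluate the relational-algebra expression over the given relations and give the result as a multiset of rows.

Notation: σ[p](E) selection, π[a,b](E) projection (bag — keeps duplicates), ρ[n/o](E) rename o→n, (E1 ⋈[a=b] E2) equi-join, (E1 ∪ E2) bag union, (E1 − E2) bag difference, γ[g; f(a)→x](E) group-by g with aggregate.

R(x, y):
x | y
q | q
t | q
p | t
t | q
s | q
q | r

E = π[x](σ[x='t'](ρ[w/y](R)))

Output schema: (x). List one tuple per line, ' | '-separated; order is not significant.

Stepwise |·|:
  R → 6
  ρ[w/y](R) → 6
  σ[x='t'](ρ[w/y](R)) → 2
  π[x](σ[x='t'](ρ[w/y](R))) → 2

== RESULT ==
x
t
t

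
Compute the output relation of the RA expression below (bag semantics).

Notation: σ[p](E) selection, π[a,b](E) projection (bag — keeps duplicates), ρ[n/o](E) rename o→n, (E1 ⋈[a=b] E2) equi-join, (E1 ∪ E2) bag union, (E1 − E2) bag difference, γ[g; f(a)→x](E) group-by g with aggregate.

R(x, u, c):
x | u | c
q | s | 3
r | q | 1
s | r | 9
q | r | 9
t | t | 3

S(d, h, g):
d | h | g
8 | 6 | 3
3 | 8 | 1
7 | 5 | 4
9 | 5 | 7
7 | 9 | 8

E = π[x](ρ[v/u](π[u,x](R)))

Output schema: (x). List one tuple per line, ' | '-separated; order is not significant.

Stepwise |·|:
  R → 5
  π[u,x](R) → 5
  ρ[v/u](π[u,x](R)) → 5
  π[x](ρ[v/u](π[u,x](R))) → 5

== RESULT ==
x
q
q
r
s
t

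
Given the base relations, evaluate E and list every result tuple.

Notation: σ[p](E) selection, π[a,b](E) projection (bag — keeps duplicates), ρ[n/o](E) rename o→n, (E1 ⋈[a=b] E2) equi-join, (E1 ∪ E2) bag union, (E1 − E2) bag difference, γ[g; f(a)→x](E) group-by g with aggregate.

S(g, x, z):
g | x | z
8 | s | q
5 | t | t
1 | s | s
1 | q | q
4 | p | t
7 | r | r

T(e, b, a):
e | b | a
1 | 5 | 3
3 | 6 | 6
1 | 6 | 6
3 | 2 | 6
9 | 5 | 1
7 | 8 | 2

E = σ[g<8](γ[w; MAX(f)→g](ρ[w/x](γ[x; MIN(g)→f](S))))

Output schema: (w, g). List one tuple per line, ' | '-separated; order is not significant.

Row counts bottom-up:
  S → 6
  γ[x; MIN(g)→f](S) → 5
  ρ[w/x](γ[x; MIN(g)→f](S)) → 5
  γ[w; MAX(f)→g](ρ[w/x](γ[x; MIN(g)→f](S))) → 5
  σ[g<8](γ[w; MAX(f)→g](ρ[w/x](γ[x; MIN(g)→f](S)))) → 5

== RESULT ==
w | g
p | 4
q | 1
r | 7
s | 1
t | 5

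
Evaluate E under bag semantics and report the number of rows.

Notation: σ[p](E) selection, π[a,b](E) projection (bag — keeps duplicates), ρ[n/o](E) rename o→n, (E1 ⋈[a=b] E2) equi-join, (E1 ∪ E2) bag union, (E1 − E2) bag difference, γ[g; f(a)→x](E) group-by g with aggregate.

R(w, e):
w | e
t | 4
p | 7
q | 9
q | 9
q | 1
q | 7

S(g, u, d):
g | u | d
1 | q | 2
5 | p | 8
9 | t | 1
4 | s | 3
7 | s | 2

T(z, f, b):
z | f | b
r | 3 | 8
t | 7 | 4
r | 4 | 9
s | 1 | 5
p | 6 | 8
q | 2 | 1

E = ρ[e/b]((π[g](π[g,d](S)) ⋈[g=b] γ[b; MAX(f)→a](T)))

Row counts bottom-up:
  S → 5
  π[g,d](S) → 5
  π[g](π[g,d](S)) → 5
  T → 6
  γ[b; MAX(f)→a](T) → 5
  (π[g](π[g,d](S)) ⋈[g=b] γ[b; MAX(f)→a](T)) → 4
  ρ[e/b]((π[g](π[g,d](S)) ⋈[g=b] γ[b; MAX(f)→a](T))) → 4

|E| = 4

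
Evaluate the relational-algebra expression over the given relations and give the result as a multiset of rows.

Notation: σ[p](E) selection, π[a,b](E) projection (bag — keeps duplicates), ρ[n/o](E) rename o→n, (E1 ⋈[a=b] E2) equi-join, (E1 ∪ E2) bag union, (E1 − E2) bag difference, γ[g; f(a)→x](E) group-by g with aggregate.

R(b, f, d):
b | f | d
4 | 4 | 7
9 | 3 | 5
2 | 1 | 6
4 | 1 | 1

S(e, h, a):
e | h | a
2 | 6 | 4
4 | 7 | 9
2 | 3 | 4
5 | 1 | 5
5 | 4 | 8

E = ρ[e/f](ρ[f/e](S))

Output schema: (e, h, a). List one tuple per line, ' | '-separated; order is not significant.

Row counts bottom-up:
  S → 5
  ρ[f/e](S) → 5
  ρ[e/f](ρ[f/e](S)) → 5

== RESULT ==
e | h | a
2 | 3 | 4
2 | 6 | 4
4 | 7 | 9
5 | 1 | 5
5 | 4 | 8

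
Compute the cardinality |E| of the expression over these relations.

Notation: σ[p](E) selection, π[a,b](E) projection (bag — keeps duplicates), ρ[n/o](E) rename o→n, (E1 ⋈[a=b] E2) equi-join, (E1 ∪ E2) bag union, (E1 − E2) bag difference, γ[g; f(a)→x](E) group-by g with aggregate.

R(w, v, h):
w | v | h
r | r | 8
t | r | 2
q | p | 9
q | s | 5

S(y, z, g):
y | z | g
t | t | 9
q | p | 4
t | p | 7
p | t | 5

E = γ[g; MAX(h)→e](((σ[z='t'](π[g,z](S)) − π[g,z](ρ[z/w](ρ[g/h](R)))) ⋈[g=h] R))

Row counts bottom-up:
  S → 4
  π[g,z](S) → 4
  σ[z='t'](π[g,z](S)) → 2
  R → 4
  ρ[g/h](R) → 4
  ρ[z/w](ρ[g/h](R)) → 4
  π[g,z](ρ[z/w](ρ[g/h](R))) → 4
  (σ[z='t'](π[g,z](S)) − π[g,z](ρ[z/w](ρ[g/h](R)))) → 2
  R → 4
  ((σ[z='t'](π[g,z](S)) − π[g,z](ρ[z/w](ρ[g/h](R)))) ⋈[g=h] R) → 2
  γ[g; MAX(h)→e](((σ[z='t'](π[g,z](S)) − π[g,z](ρ[z/w](ρ[g/h](R)))) ⋈[g=h] R)) → 2

|E| = 2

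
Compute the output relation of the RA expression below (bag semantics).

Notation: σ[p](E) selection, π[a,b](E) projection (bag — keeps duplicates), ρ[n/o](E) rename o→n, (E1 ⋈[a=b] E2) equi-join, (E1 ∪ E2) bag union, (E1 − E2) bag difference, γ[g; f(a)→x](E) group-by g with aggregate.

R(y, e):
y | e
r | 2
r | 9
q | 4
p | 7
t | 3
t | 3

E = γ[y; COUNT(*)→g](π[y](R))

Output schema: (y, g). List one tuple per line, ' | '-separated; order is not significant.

Row counts bottom-up:
  R → 6
  π[y](R) → 6
  γ[y; COUNT(*)→g](π[y](R)) → 4

== RESULT ==
y | g
p | 1
q | 1
r | 2
t | 2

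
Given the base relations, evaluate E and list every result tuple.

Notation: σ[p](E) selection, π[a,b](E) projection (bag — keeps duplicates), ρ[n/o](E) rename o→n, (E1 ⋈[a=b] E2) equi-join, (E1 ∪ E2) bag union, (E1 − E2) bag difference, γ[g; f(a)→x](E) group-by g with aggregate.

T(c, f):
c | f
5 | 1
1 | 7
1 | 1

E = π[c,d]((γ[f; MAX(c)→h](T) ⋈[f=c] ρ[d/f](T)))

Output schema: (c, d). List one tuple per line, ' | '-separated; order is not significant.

Row counts bottom-up:
  T → 3
  γ[f; MAX(c)→h](T) → 2
  T → 3
  ρ[d/f](T) → 3
  (γ[f; MAX(c)→h](T) ⋈[f=c] ρ[d/f](T)) → 2
  π[c,d]((γ[f; MAX(c)→h](T) ⋈[f=c] ρ[d/f](T))) → 2

== RESULT ==
c | d
1 | 1
1 | 7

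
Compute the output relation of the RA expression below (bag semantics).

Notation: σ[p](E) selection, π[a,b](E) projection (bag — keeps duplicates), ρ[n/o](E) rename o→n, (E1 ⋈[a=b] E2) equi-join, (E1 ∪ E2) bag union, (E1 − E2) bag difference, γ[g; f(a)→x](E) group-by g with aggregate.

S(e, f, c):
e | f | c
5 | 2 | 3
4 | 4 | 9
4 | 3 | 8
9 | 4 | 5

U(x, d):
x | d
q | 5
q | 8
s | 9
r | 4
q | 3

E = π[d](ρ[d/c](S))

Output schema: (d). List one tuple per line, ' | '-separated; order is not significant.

Row counts bottom-up:
  S → 4
  ρ[d/c](S) → 4
  π[d](ρ[d/c](S)) → 4

== RESULT ==
d
3
5
8
9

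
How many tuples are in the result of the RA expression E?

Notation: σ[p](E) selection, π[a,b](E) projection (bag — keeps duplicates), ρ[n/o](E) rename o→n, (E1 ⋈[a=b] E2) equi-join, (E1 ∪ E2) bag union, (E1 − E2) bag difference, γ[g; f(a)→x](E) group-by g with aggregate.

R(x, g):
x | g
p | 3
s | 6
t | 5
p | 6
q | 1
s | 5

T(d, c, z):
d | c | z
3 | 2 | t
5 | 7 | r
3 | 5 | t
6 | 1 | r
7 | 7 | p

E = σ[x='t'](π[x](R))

Stepwise |·|:
  R → 6
  π[x](R) → 6
  σ[x='t'](π[x](R)) → 1

|E| = 1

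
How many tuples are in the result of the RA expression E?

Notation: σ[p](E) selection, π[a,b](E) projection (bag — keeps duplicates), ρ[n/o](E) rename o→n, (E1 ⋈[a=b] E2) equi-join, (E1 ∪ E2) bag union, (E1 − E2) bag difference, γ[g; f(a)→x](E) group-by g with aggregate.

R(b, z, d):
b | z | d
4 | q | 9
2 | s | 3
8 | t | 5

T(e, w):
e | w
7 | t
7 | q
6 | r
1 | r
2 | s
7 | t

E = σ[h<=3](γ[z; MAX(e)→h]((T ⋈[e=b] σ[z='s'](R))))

Stepwise |·|:
  T → 6
  R → 3
  σ[z='s'](R) → 1
  (T ⋈[e=b] σ[z='s'](R)) → 1
  γ[z; MAX(e)→h]((T ⋈[e=b] σ[z='s'](R))) → 1
  σ[h<=3](γ[z; MAX(e)→h]((T ⋈[e=b] σ[z='s'](R)))) → 1

|E| = 1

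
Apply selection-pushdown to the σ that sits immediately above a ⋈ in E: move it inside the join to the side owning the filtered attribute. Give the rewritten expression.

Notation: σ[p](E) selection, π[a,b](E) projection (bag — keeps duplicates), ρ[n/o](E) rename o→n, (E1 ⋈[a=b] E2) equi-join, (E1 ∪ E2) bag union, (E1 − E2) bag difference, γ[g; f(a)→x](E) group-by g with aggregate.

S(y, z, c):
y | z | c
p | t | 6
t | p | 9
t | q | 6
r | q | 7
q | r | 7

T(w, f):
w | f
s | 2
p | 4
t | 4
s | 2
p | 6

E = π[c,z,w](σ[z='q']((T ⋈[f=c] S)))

σ filters on z, owned by the right side.
E' = π[c,z,w]((T ⋈[f=c] σ[z='q'](S)))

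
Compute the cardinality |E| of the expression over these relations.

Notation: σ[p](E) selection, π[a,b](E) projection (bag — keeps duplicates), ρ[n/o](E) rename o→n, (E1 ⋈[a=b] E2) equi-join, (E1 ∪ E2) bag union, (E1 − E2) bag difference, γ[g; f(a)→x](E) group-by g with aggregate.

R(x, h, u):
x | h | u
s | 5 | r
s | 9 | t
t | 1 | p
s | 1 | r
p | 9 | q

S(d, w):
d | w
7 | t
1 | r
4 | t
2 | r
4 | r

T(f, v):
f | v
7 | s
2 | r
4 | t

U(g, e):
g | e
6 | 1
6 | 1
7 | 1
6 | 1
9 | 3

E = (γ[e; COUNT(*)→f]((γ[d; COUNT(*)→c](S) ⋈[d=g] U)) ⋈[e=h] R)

Per-node cardinality:
  S → 5
  γ[d; COUNT(*)→c](S) → 4
  U → 5
  (γ[d; COUNT(*)→c](S) ⋈[d=g] U) → 1
  γ[e; COUNT(*)→f]((γ[d; COUNT(*)→c](S) ⋈[d=g] U)) → 1
  R → 5
  (γ[e; COUNT(*)→f]((γ[d; COUNT(*)→c](S) ⋈[d=g] U)) ⋈[e=h] R) → 2

|E| = 2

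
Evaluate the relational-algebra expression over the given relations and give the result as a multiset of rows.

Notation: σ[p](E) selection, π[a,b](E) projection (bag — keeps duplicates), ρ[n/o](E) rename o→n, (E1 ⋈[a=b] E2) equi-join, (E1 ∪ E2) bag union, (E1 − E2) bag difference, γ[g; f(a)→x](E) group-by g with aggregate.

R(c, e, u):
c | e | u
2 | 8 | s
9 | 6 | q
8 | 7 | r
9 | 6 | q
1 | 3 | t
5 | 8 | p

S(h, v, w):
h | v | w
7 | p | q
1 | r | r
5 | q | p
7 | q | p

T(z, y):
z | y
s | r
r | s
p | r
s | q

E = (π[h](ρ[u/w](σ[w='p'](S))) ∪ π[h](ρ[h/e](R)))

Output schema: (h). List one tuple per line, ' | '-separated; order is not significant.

Per-node cardinality:
  S → 4
  σ[w='p'](S) → 2
  ρ[u/w](σ[w='p'](S)) → 2
  π[h](ρ[u/w](σ[w='p'](S))) → 2
  R → 6
  ρ[h/e](R) → 6
  π[h](ρ[h/e](R)) → 6
  (π[h](ρ[u/w](σ[w='p'](S))) ∪ π[h](ρ[h/e](R))) → 8

== RESULT ==
h
3
5
6
6
7
7
8
8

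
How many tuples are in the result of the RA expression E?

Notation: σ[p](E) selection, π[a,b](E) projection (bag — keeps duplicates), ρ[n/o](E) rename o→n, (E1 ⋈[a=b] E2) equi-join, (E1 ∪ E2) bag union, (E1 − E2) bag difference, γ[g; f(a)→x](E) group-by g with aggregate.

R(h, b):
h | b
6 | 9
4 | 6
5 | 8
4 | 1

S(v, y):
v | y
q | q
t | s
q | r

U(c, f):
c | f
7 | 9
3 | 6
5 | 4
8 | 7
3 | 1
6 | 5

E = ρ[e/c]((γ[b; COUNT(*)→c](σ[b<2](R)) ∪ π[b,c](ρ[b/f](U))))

Row counts bottom-up:
  R → 4
  σ[b<2](R) → 1
  γ[b; COUNT(*)→c](σ[b<2](R)) → 1
  U → 6
  ρ[b/f](U) → 6
  π[b,c](ρ[b/f](U)) → 6
  (γ[b; COUNT(*)→c](σ[b<2](R)) ∪ π[b,c](ρ[b/f](U))) → 7
  ρ[e/c]((γ[b; COUNT(*)→c](σ[b<2](R)) ∪ π[b,c](ρ[b/f](U)))) → 7

|E| = 7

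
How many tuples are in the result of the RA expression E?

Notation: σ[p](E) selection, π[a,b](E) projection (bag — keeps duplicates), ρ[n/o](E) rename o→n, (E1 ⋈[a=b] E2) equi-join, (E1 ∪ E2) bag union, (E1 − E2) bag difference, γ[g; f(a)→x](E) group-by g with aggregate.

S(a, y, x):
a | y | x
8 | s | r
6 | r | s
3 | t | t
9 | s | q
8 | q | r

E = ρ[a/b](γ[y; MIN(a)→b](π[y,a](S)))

Row counts bottom-up:
  S → 5
  π[y,a](S) → 5
  γ[y; MIN(a)→b](π[y,a](S)) → 4
  ρ[a/b](γ[y; MIN(a)→b](π[y,a](S))) → 4

|E| = 4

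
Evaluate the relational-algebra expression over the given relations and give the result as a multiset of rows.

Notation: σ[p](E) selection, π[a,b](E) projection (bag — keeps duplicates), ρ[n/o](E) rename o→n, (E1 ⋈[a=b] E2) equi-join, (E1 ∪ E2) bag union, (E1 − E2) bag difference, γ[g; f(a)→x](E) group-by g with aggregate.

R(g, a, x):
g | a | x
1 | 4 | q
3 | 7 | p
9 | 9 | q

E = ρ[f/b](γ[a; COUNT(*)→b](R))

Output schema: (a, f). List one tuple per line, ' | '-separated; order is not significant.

Row counts bottom-up:
  R → 3
  γ[a; COUNT(*)→b](R) → 3
  ρ[f/b](γ[a; COUNT(*)→b](R)) → 3

== RESULT ==
a | f
4 | 1
7 | 1
9 | 1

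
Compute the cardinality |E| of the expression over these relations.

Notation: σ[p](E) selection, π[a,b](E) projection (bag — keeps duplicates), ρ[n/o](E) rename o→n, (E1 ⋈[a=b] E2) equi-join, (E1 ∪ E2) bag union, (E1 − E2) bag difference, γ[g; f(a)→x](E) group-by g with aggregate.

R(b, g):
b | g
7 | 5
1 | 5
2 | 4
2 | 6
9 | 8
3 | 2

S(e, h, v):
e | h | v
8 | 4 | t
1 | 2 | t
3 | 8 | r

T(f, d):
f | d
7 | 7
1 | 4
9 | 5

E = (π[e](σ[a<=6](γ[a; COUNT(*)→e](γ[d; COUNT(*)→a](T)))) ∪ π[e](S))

Stepwise |·|:
  T → 3
  γ[d; COUNT(*)→a](T) → 3
  γ[a; COUNT(*)→e](γ[d; COUNT(*)→a](T)) → 1
  σ[a<=6](γ[a; COUNT(*)→e](γ[d; COUNT(*)→a](T))) → 1
  π[e](σ[a<=6](γ[a; COUNT(*)→e](γ[d; COUNT(*)→a](T)))) → 1
  S → 3
  π[e](S) → 3
  (π[e](σ[a<=6](γ[a; COUNT(*)→e](γ[d; COUNT(*)→a](T)))) ∪ π[e](S)) → 4

|E| = 4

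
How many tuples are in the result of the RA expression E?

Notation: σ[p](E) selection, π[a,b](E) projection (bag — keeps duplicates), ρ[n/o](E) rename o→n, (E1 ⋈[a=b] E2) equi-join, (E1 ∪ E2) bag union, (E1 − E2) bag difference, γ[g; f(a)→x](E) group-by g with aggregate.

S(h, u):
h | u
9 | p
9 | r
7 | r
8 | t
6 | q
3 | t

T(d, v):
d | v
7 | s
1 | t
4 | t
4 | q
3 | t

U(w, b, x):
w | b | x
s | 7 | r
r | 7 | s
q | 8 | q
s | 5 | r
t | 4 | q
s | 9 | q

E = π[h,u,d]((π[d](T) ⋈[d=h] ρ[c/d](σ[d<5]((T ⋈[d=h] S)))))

Row counts bottom-up:
  T → 5
  π[d](T) → 5
  T → 5
  S → 6
  (T ⋈[d=h] S) → 2
  σ[d<5]((T ⋈[d=h] S)) → 1
  ρ[c/d](σ[d<5]((T ⋈[d=h] S))) → 1
  (π[d](T) ⋈[d=h] ρ[c/d](σ[d<5]((T ⋈[d=h] S)))) → 1
  π[h,u,d]((π[d](T) ⋈[d=h] ρ[c/d](σ[d<5]((T ⋈[d=h] S))))) → 1

|E| = 1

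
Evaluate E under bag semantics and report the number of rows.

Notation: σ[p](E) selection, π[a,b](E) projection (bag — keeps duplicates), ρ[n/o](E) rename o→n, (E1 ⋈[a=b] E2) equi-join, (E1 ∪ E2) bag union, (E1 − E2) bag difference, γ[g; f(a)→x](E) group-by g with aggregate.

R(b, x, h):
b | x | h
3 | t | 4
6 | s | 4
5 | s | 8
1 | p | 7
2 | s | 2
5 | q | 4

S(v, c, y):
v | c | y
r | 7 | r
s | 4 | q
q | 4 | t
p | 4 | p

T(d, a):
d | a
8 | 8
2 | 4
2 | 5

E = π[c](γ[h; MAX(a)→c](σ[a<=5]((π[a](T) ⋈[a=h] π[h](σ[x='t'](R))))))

Stepwise |·|:
  T → 3
  π[a](T) → 3
  R → 6
  σ[x='t'](R) → 1
  π[h](σ[x='t'](R)) → 1
  (π[a](T) ⋈[a=h] π[h](σ[x='t'](R))) → 1
  σ[a<=5]((π[a](T) ⋈[a=h] π[h](σ[x='t'](R)))) → 1
  γ[h; MAX(a)→c](σ[a<=5]((π[a](T) ⋈[a=h] π[h](σ[x='t'](R))))) → 1
  π[c](γ[h; MAX(a)→c](σ[a<=5]((π[a](T) ⋈[a=h] π[h](σ[x='t'](R)))))) → 1

|E| = 1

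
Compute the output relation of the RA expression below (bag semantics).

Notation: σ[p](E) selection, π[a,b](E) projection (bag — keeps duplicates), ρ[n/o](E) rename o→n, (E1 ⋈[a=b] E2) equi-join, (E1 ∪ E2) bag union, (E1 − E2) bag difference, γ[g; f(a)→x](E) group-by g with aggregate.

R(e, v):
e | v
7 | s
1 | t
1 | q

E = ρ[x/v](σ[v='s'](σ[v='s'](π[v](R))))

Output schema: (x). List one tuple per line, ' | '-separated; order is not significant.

Stepwise |·|:
  R → 3
  π[v](R) → 3
  σ[v='s'](π[v](R)) → 1
  σ[v='s'](σ[v='s'](π[v](R))) → 1
  ρ[x/v](σ[v='s'](σ[v='s'](π[v](R)))) → 1

== RESULT ==
x
s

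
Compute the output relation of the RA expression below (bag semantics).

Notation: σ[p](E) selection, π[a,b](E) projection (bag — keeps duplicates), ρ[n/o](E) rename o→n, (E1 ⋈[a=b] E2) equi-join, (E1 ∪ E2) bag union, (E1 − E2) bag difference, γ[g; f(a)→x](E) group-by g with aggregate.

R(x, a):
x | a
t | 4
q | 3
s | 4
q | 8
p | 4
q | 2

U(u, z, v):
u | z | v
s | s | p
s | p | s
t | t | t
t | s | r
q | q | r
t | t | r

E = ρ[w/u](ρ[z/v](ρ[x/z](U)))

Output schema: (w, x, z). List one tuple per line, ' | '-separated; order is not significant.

Subexpression sizes:
  U → 6
  ρ[x/z](U) → 6
  ρ[z/v](ρ[x/z](U)) → 6
  ρ[w/u](ρ[z/v](ρ[x/z](U))) → 6

== RESULT ==
w | x | z
q | q | r
s | p | s
s | s | p
t | s | r
t | t | r
t | t | t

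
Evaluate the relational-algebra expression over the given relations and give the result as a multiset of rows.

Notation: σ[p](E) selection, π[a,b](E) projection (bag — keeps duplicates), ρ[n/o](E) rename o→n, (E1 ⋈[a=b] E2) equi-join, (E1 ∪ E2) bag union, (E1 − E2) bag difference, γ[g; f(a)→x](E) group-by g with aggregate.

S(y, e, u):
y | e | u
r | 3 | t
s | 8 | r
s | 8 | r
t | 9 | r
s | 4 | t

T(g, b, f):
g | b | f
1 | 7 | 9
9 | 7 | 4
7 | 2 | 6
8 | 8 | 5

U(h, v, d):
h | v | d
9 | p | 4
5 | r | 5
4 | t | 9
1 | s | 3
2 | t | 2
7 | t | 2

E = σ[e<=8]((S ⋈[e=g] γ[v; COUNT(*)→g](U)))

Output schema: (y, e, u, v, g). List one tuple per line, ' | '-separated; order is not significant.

Row counts bottom-up:
  S → 5
  U → 6
  γ[v; COUNT(*)→g](U) → 4
  (S ⋈[e=g] γ[v; COUNT(*)→g](U)) → 1
  σ[e<=8]((S ⋈[e=g] γ[v; COUNT(*)→g](U))) → 1

== RESULT ==
y | e | u | v | g
r | 3 | t | t | 3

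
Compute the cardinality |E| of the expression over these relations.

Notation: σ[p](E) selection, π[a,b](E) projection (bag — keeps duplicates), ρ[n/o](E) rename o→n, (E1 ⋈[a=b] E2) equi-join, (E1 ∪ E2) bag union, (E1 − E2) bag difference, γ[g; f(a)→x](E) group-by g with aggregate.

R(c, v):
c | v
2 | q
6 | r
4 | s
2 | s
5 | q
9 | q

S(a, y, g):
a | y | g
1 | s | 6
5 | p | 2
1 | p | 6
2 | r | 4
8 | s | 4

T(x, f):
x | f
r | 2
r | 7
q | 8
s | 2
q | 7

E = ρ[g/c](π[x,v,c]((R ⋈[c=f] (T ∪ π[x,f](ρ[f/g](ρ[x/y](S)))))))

Row counts bottom-up:
  R → 6
  T → 5
  S → 5
  ρ[x/y](S) → 5
  ρ[f/g](ρ[x/y](S)) → 5
  π[x,f](ρ[f/g](ρ[x/y](S))) → 5
  (T ∪ π[x,f](ρ[f/g](ρ[x/y](S)))) → 10
  (R ⋈[c=f] (T ∪ π[x,f](ρ[f/g](ρ[x/y](S))))) → 10
  π[x,v,c]((R ⋈[c=f] (T ∪ π[x,f](ρ[f/g](ρ[x/y](S)))))) → 10
  ρ[g/c](π[x,v,c]((R ⋈[c=f] (T ∪ π[x,f](ρ[f/g](ρ[x/y](S))))))) → 10

|E| = 10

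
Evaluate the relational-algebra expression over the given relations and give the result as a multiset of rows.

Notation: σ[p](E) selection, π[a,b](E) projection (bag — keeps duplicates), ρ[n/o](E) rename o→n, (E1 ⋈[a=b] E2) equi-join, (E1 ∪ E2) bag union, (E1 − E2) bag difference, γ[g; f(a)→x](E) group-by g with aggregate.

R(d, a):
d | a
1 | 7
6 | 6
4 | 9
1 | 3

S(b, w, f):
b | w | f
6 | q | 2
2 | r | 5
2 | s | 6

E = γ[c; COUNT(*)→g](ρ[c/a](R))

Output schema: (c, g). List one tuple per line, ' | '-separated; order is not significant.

Per-node cardinality:
  R → 4
  ρ[c/a](R) → 4
  γ[c; COUNT(*)→g](ρ[c/a](R)) → 4

== RESULT ==
c | g
3 | 1
6 | 1
7 | 1
9 | 1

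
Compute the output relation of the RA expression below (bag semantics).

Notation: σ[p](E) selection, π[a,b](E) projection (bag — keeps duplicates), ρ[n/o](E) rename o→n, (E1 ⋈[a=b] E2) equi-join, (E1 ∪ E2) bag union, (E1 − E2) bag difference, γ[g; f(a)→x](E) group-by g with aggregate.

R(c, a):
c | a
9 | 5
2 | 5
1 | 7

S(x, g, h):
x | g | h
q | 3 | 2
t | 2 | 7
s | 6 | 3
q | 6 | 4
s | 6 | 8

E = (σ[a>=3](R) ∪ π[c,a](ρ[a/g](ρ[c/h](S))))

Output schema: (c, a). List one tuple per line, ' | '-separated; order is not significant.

Subexpression sizes:
  R → 3
  σ[a>=3](R) → 3
  S → 5
  ρ[c/h](S) → 5
  ρ[a/g](ρ[c/h](S)) → 5
  π[c,a](ρ[a/g](ρ[c/h](S))) → 5
  (σ[a>=3](R) ∪ π[c,a](ρ[a/g](ρ[c/h](S)))) → 8

== RESULT ==
c | a
1 | 7
2 | 3
2 | 5
3 | 6
4 | 6
7 | 2
8 | 6
9 | 5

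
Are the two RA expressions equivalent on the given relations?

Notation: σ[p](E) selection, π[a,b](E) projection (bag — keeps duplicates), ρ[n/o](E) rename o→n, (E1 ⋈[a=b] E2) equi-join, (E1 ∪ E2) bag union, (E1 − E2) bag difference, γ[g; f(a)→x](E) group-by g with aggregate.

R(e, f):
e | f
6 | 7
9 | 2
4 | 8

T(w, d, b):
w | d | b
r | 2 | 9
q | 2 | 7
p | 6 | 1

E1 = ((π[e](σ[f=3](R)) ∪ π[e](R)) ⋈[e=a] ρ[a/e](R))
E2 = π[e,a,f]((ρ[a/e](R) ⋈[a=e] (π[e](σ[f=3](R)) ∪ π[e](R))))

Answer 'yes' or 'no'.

E1 subexpression sizes:
  R → 3
  σ[f=3](R) → 0
  π[e](σ[f=3](R)) → 0
  R → 3
  π[e](R) → 3
  (π[e](σ[f=3](R)) ∪ π[e](R)) → 3
  R → 3
  ρ[a/e](R) → 3
  ((π[e](σ[f=3](R)) ∪ π[e](R)) ⋈[e=a] ρ[a/e](R)) → 3
E2 subexpression sizes:
  R → 3
  ρ[a/e](R) → 3
  R → 3
  σ[f=3](R) → 0
  π[e](σ[f=3](R)) → 0
  R → 3
  π[e](R) → 3
  (π[e](σ[f=3](R)) ∪ π[e](R)) → 3
  (ρ[a/e](R) ⋈[a=e] (π[e](σ[f=3](R)) ∪ π[e](R))) → 3
  π[e,a,f]((ρ[a/e](R) ⋈[a=e] (π[e](σ[f=3](R)) ∪ π[e](R)))) → 3

E1 and E2 produce the same multiset:
e | a | f
4 | 4 | 8
6 | 6 | 7
9 | 9 | 2

yes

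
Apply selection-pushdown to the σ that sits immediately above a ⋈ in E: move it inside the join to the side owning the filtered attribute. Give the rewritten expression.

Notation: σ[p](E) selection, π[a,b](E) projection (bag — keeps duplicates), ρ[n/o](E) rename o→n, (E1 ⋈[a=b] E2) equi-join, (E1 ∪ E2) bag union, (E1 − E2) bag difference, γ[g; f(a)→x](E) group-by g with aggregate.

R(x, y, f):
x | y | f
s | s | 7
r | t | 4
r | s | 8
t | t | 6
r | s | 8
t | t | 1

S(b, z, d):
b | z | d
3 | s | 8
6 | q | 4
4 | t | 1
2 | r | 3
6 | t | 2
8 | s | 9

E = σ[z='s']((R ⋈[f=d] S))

σ filters on z, owned by the right side.
E' = (R ⋈[f=d] σ[z='s'](S))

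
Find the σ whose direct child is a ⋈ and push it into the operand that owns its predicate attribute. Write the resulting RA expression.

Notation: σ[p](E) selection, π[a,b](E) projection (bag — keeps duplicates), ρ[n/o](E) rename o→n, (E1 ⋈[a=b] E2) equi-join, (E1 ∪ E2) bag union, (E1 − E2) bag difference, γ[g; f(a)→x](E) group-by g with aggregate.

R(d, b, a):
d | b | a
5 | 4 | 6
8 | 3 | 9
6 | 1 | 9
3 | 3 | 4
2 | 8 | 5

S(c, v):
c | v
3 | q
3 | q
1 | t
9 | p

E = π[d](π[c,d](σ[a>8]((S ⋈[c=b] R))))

σ filters on a, owned by the right side.
E' = π[d](π[c,d]((S ⋈[c=b] σ[a>8](R))))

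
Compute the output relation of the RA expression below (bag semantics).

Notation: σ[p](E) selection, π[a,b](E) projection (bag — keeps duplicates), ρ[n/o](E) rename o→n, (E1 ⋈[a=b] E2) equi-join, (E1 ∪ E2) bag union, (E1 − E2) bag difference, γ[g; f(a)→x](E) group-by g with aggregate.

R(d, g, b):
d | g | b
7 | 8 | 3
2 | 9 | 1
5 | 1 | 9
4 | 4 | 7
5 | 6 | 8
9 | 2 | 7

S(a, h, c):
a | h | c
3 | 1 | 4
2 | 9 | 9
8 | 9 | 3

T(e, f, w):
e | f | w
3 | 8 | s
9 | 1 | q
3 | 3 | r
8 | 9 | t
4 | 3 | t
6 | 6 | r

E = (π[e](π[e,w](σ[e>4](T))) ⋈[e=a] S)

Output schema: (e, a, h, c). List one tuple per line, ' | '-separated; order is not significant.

Subexpression sizes:
  T → 6
  σ[e>4](T) → 3
  π[e,w](σ[e>4](T)) → 3
  π[e](π[e,w](σ[e>4](T))) → 3
  S → 3
  (π[e](π[e,w](σ[e>4](T))) ⋈[e=a] S) → 1

== RESULT ==
e | a | h | c
8 | 8 | 9 | 3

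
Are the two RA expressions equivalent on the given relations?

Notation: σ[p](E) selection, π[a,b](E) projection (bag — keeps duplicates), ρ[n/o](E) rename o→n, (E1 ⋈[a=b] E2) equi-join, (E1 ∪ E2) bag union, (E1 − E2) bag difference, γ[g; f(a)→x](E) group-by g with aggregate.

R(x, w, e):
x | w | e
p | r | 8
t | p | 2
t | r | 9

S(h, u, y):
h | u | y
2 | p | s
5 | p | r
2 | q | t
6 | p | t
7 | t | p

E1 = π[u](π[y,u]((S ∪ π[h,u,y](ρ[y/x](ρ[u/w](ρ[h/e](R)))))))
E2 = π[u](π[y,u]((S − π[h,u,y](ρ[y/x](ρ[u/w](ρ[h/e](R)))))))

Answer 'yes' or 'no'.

E1 subexpression sizes:
  S → 5
  R → 3
  ρ[h/e](R) → 3
  ρ[u/w](ρ[h/e](R)) → 3
  ρ[y/x](ρ[u/w](ρ[h/e](R))) → 3
  π[h,u,y](ρ[y/x](ρ[u/w](ρ[h/e](R)))) → 3
  (S ∪ π[h,u,y](ρ[y/x](ρ[u/w](ρ[h/e](R))))) → 8
  π[y,u]((S ∪ π[h,u,y](ρ[y/x](ρ[u/w](ρ[h/e](R)))))) → 8
  π[u](π[y,u]((S ∪ π[h,u,y](ρ[y/x](ρ[u/w](ρ[h/e](R))))))) → 8
E2 subexpression sizes:
  S → 5
  R → 3
  ρ[h/e](R) → 3
  ρ[u/w](ρ[h/e](R)) → 3
  ρ[y/x](ρ[u/w](ρ[h/e](R))) → 3
  π[h,u,y](ρ[y/x](ρ[u/w](ρ[h/e](R)))) → 3
  (S − π[h,u,y](ρ[y/x](ρ[u/w](ρ[h/e](R))))) → 5
  π[y,u]((S − π[h,u,y](ρ[y/x](ρ[u/w](ρ[h/e](R)))))) → 5
  π[u](π[y,u]((S − π[h,u,y](ρ[y/x](ρ[u/w](ρ[h/e](R))))))) → 5

E1 result:
u
p
p
p
p
q
r
r
t
E2 result:
u
p
p
p
q
t
Witness: ('p',) appears 4× in E1 but 3× in E2.

no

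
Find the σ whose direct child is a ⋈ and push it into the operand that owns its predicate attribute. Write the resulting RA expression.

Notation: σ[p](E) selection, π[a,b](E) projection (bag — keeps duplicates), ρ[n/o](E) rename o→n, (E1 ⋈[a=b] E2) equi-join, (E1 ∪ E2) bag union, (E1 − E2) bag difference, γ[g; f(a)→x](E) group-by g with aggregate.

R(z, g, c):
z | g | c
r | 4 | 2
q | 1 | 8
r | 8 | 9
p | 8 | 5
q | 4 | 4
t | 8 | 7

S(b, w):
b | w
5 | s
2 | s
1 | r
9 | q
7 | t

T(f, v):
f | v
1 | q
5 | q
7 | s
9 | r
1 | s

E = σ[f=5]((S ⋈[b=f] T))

σ filters on f, owned by the right side.
E' = (S ⋈[b=f] σ[f=5](T))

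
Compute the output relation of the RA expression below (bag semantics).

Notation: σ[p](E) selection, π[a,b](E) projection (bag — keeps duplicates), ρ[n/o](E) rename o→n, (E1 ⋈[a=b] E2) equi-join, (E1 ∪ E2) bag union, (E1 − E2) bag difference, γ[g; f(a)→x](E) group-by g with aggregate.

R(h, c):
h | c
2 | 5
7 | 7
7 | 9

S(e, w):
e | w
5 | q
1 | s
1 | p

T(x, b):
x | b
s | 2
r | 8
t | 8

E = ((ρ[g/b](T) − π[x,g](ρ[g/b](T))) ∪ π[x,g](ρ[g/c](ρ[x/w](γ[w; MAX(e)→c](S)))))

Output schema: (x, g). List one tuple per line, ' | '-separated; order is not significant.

Subexpression sizes:
  T → 3
  ρ[g/b](T) → 3
  T → 3
  ρ[g/b](T) → 3
  π[x,g](ρ[g/b](T)) → 3
  (ρ[g/b](T) − π[x,g](ρ[g/b](T))) → 0
  S → 3
  γ[w; MAX(e)→c](S) → 3
  ρ[x/w](γ[w; MAX(e)→c](S)) → 3
  ρ[g/c](ρ[x/w](γ[w; MAX(e)→c](S))) → 3
  π[x,g](ρ[g/c](ρ[x/w](γ[w; MAX(e)→c](S)))) → 3
  ((ρ[g/b](T) − π[x,g](ρ[g/b](T))) ∪ π[x,g](ρ[g/c](ρ[x/w](γ[w; MAX(e)→c](S))))) → 3

== RESULT ==
x | g
p | 1
q | 5
s | 1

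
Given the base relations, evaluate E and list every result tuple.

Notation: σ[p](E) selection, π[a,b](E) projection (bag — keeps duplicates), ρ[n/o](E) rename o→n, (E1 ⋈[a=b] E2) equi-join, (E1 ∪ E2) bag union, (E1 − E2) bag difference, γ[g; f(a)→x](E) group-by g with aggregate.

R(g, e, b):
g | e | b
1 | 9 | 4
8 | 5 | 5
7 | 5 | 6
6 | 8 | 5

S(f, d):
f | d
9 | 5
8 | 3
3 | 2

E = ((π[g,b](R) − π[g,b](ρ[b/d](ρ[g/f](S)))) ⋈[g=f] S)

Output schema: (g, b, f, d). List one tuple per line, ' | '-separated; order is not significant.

Subexpression sizes:
  R → 4
  π[g,b](R) → 4
  S → 3
  ρ[g/f](S) → 3
  ρ[b/d](ρ[g/f](S)) → 3
  π[g,b](ρ[b/d](ρ[g/f](S))) → 3
  (π[g,b](R) − π[g,b](ρ[b/d](ρ[g/f](S)))) → 4
  S → 3
  ((π[g,b](R) − π[g,b](ρ[b/d](ρ[g/f](S)))) ⋈[g=f] S) → 1

== RESULT ==
g | b | f | d
8 | 5 | 8 | 3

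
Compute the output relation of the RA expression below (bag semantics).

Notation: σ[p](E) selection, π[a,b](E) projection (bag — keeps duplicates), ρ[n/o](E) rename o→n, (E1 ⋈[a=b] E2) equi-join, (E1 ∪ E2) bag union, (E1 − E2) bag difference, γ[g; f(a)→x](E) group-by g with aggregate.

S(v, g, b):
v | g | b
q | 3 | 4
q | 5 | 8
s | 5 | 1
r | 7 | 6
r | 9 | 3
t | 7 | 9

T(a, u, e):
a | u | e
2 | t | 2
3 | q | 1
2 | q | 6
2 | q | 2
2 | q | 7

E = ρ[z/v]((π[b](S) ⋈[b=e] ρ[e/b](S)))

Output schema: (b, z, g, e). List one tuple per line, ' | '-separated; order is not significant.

Row counts bottom-up:
  S → 6
  π[b](S) → 6
  S → 6
  ρ[e/b](S) → 6
  (π[b](S) ⋈[b=e] ρ[e/b](S)) → 6
  ρ[z/v]((π[b](S) ⋈[b=e] ρ[e/b](S))) → 6

== RESULT ==
b | z | g | e
1 | s | 5 | 1
3 | r | 9 | 3
4 | q | 3 | 4
6 | r | 7 | 6
8 | q | 5 | 8
9 | t | 7 | 9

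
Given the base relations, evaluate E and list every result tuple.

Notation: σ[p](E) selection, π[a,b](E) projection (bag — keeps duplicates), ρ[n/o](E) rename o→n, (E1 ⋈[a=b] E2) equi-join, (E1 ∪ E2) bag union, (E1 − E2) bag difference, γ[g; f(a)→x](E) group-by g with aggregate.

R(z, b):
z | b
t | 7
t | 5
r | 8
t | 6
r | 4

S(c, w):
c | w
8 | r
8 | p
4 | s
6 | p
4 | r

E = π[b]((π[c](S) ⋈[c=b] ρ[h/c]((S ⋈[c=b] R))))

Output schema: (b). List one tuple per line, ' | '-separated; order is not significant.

Subexpression sizes:
  S → 5
  π[c](S) → 5
  S → 5
  R → 5
  (S ⋈[c=b] R) → 5
  ρ[h/c]((S ⋈[c=b] R)) → 5
  (π[c](S) ⋈[c=b] ρ[h/c]((S ⋈[c=b] R))) → 9
  π[b]((π[c](S) ⋈[c=b] ρ[h/c]((S ⋈[c=b] R)))) → 9

== RESULT ==
b
4
4
4
4
6
8
8
8
8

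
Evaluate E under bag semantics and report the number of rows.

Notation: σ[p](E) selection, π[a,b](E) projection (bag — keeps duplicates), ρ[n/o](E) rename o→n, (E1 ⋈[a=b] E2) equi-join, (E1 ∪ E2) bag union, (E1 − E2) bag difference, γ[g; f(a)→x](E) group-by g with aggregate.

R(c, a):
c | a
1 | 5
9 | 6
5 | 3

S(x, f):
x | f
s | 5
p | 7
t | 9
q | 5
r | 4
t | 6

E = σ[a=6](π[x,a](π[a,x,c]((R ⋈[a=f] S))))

Subexpression sizes:
  R → 3
  S → 6
  (R ⋈[a=f] S) → 3
  π[a,x,c]((R ⋈[a=f] S)) → 3
  π[x,a](π[a,x,c]((R ⋈[a=f] S))) → 3
  σ[a=6](π[x,a](π[a,x,c]((R ⋈[a=f] S)))) → 1

|E| = 1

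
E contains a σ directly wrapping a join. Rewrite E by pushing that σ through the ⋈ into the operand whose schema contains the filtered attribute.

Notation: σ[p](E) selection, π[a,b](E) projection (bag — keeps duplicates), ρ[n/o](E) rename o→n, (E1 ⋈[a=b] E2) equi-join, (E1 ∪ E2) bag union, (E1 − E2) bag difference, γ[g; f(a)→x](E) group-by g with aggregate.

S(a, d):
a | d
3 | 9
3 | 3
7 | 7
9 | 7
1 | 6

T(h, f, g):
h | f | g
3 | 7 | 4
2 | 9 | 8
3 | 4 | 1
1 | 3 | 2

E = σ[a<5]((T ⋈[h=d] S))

σ filters on a, owned by the right side.
E' = (T ⋈[h=d] σ[a<5](S))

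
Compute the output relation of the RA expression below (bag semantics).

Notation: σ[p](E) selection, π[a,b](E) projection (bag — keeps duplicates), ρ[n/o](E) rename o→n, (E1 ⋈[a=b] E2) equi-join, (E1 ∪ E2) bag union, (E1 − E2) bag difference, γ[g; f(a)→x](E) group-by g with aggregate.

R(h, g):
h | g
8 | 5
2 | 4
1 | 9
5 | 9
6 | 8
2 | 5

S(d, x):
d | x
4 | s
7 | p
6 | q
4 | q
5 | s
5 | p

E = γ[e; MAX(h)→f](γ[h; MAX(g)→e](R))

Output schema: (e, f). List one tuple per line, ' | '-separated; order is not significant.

Stepwise |·|:
  R → 6
  γ[h; MAX(g)→e](R) → 5
  γ[e; MAX(h)→f](γ[h; MAX(g)→e](R)) → 3

== RESULT ==
e | f
5 | 8
8 | 6
9 | 5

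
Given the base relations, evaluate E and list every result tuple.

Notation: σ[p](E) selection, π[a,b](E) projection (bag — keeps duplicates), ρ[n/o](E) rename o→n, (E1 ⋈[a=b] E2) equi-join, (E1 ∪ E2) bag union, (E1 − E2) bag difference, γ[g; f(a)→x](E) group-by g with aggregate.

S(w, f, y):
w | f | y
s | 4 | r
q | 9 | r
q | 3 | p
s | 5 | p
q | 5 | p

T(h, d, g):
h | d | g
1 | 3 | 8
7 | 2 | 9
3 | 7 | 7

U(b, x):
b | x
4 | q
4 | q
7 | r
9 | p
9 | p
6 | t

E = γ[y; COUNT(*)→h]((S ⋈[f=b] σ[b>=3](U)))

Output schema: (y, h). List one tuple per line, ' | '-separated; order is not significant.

Stepwise |·|:
  S → 5
  U → 6
  σ[b>=3](U) → 6
  (S ⋈[f=b] σ[b>=3](U)) → 4
  γ[y; COUNT(*)→h]((S ⋈[f=b] σ[b>=3](U))) → 1

== RESULT ==
y | h
r | 4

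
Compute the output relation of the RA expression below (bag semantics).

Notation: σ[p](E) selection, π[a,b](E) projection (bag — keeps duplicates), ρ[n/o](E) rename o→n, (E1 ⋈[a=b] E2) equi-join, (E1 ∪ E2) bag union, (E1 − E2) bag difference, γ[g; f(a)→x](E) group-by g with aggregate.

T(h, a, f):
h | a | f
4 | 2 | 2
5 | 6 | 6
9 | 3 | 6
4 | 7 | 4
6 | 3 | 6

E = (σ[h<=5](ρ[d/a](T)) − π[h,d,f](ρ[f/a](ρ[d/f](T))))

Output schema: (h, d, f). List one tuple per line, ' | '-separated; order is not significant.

Row counts bottom-up:
  T → 5
  ρ[d/a](T) → 5
  σ[h<=5](ρ[d/a](T)) → 3
  T → 5
  ρ[d/f](T) → 5
  ρ[f/a](ρ[d/f](T)) → 5
  π[h,d,f](ρ[f/a](ρ[d/f](T))) → 5
  (σ[h<=5](ρ[d/a](T)) − π[h,d,f](ρ[f/a](ρ[d/f](T)))) → 1

== RESULT ==
h | d | f
4 | 7 | 4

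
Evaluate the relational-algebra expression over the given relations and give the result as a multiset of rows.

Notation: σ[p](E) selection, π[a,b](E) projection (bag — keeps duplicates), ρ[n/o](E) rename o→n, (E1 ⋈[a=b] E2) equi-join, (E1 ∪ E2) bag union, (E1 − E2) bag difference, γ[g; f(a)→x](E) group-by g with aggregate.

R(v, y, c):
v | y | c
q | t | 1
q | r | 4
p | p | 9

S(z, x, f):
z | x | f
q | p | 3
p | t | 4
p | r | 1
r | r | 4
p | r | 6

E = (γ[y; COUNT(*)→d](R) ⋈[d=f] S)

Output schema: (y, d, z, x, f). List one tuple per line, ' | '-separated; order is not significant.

Stepwise |·|:
  R → 3
  γ[y; COUNT(*)→d](R) → 3
  S → 5
  (γ[y; COUNT(*)→d](R) ⋈[d=f] S) → 3

== RESULT ==
y | d | z | x | f
p | 1 | p | r | 1
r | 1 | p | r | 1
t | 1 | p | r | 1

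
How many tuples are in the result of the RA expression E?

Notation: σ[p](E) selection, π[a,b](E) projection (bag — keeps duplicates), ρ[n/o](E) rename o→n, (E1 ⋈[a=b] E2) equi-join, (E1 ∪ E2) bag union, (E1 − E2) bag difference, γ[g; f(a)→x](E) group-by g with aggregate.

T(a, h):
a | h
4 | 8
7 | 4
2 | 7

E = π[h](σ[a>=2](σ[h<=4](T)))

Per-node cardinality:
  T → 3
  σ[h<=4](T) → 1
  σ[a>=2](σ[h<=4](T)) → 1
  π[h](σ[a>=2](σ[h<=4](T))) → 1

|E| = 1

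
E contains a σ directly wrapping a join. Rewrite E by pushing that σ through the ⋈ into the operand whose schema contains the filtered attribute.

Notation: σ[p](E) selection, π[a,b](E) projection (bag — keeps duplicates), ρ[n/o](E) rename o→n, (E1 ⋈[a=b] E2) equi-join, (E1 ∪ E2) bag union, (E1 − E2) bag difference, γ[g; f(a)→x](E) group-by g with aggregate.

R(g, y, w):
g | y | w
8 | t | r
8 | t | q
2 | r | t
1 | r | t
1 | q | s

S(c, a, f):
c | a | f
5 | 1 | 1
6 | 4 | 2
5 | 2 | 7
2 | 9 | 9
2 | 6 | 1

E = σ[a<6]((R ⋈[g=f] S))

σ filters on a, owned by the right side.
E' = (R ⋈[g=f] σ[a<6](S))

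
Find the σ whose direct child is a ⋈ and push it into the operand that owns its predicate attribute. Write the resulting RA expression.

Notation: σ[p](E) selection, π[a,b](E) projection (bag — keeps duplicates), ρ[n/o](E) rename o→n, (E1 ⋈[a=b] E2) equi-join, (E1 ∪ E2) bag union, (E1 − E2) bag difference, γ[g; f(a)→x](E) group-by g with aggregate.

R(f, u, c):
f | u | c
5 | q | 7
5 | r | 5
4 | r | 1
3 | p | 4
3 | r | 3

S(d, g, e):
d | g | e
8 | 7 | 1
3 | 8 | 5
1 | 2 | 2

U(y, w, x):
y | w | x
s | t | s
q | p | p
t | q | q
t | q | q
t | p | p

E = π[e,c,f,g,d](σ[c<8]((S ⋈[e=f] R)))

σ filters on c, owned by the right side.
E' = π[e,c,f,g,d]((S ⋈[e=f] σ[c<8](R)))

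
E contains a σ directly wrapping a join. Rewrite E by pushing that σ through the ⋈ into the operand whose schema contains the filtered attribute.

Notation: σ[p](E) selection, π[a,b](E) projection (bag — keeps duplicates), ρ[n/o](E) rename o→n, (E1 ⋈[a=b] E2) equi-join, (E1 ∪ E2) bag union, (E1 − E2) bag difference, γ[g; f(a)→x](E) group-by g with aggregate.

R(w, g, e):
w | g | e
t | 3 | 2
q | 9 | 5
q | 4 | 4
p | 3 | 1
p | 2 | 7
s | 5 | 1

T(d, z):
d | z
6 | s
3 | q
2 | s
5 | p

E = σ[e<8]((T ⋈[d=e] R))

σ filters on e, owned by the right side.
E' = (T ⋈[d=e] σ[e<8](R))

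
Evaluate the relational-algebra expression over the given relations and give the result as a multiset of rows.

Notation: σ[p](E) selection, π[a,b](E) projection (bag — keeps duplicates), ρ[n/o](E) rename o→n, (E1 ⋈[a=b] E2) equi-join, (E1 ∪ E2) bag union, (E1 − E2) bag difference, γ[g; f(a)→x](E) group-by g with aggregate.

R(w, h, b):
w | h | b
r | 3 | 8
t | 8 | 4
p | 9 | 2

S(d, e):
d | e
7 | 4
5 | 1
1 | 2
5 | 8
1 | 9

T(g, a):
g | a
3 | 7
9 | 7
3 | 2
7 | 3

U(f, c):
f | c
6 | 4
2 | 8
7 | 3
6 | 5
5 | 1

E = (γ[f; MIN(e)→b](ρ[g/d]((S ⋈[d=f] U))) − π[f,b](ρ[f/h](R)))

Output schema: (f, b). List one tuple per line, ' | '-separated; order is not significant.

Row counts bottom-up:
  S → 5
  U → 5
  (S ⋈[d=f] U) → 3
  ρ[g/d]((S ⋈[d=f] U)) → 3
  γ[f; MIN(e)→b](ρ[g/d]((S ⋈[d=f] U))) → 2
  R → 3
  ρ[f/h](R) → 3
  π[f,b](ρ[f/h](R)) → 3
  (γ[f; MIN(e)→b](ρ[g/d]((S ⋈[d=f] U))) − π[f,b](ρ[f/h](R))) → 2

== RESULT ==
f | b
5 | 1
7 | 4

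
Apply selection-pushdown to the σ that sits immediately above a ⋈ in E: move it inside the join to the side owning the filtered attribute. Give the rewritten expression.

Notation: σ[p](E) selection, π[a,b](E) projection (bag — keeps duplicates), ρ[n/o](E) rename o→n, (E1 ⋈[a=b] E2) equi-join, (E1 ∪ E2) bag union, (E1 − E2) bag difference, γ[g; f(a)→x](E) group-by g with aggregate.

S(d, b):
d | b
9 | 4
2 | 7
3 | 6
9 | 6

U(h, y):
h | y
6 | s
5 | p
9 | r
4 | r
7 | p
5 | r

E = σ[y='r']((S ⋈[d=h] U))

σ filters on y, owned by the right side.
E' = (S ⋈[d=h] σ[y='r'](U))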